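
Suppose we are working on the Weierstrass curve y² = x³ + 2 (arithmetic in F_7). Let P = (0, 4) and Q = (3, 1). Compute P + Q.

(5, 1)

(0, 4) + (3, 1). λ = (1 - 4)/(3 - 0) ≡ 4/3 mod 7. 3⁻¹ ≡ 5 (mod 7), so λ ≡ 6.
  x = λ² - 0 - 3 = 36 - 3 ≡ 5; y = λ·(0 - 5) - 4 ≡ 1. → (5, 1)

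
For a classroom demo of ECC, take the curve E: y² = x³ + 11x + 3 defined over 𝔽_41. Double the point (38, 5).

(27, 4)

tangent at (38, 5): λ = (3·38² + 11)/(2·5) ≡ 38/10. 10⁻¹ ≡ 37 (mod 41) since 10·37 = 370 ≡ 1, so λ ≡ 38·37 ≡ 12.
  x = λ² - 38 - 38 = 144 - 76 ≡ 27; y = λ·(38 - 27) - 5 ≡ 4. → (27, 4)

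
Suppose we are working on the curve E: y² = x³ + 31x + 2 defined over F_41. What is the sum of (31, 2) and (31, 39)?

The two points share x = 31 and their y-coordinates satisfy 2 + 39 ≡ 0 (mod 41), so they are inverses. Their sum is O.

O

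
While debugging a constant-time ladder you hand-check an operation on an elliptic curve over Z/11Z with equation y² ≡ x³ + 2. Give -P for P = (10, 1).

-(10, 1) = (10, -1 mod 11) = (10, 10).

(10, 10)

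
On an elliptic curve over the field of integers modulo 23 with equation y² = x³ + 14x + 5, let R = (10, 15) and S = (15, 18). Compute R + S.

(14, 1)

(10, 15) + (15, 18). λ = (18 - 15)/(15 - 10) ≡ 3/5 mod 23. 5⁻¹ ≡ 14 (mod 23) since 5·14 = 70 ≡ 1, so λ ≡ 19.
  x = λ² - 10 - 15 = 361 - 25 ≡ 14; y = λ·(10 - 14) - 15 ≡ 1. → (14, 1)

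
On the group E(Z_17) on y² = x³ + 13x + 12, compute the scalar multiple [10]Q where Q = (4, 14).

O

Double-and-add on 10 = (1010)₂. Start with Q = (4, 14) for the leading 1-bit.
double: tangent at (4, 14): λ = (3·4² + 13)/(2·14) ≡ 10/11. 11⁻¹ ≡ 14 (mod 17), so λ ≡ 10·14 ≡ 4.
  x = λ² - 4 - 4 = 16 - 8 ≡ 8; y = λ·(4 - 8) - 14 ≡ 4. → (8, 4)
double: tangent at (8, 4): λ = (3·8² + 13)/(2·4) ≡ 1/8. 8⁻¹ ≡ 15 (mod 17), so λ ≡ 1·15 ≡ 15.
  x = λ² - 8 - 8 = 225 - 16 ≡ 5; y = λ·(8 - 5) - 4 ≡ 7. → (5, 7)
add Q: (5, 7) + (4, 14). λ = (14 - 7)/(4 - 5) ≡ 7/16 mod 17. 16⁻¹ ≡ 16 (mod 17) since 16·16 = 256 ≡ 1, so λ ≡ 10.
  x = λ² - 5 - 4 = 100 - 9 ≡ 6; y = λ·(5 - 6) - 7 ≡ 0. → (6, 0)
double: (6, 0) + (6, 0): same x and y₁ ≡ -y₂, so the sum is ∞.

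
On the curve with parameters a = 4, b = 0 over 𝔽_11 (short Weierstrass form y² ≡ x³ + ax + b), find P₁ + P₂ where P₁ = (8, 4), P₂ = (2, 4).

(8, 4) + (2, 4). λ = (4 - 4)/(2 - 8) ≡ 0/5 mod 11. 5⁻¹ ≡ 9 (mod 11) since 5·9 = 45 ≡ 1, so λ ≡ 0.
  x = λ² - 8 - 2 = 0 - 10 ≡ 1; y = λ·(8 - 1) - 4 ≡ 7. → (1, 7)

(1, 7)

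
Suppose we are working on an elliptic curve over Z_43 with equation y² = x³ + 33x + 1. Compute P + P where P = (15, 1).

tangent at (15, 1): λ = (3·15² + 33)/(2·1) ≡ 20/2. 2⁻¹ ≡ 22 (mod 43), so λ ≡ 20·22 ≡ 10.
  x = λ² - 15 - 15 = 100 - 30 ≡ 27; y = λ·(15 - 27) - 1 ≡ 8. → (27, 8)

(27, 8)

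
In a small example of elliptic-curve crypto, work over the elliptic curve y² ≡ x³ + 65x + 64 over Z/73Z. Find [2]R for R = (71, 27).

tangent at (71, 27): λ = (3·71² + 65)/(2·27) ≡ 4/54. 54⁻¹ ≡ 23 (mod 73), so λ ≡ 4·23 ≡ 19.
  x = λ² - 71 - 71 = 361 - 142 ≡ 0; y = λ·(71 - 0) - 27 ≡ 8. → (0, 8)

(0, 8)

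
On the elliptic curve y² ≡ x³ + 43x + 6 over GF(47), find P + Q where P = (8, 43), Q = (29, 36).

(8, 43) + (29, 36). λ = (36 - 43)/(29 - 8) ≡ 40/21 mod 47. 21⁻¹ ≡ 9 (mod 47) since 21·9 = 189 ≡ 1, so λ ≡ 31.
  x = λ² - 8 - 29 = 961 - 37 ≡ 31; y = λ·(8 - 31) - 43 ≡ 43. → (31, 43)

(31, 43)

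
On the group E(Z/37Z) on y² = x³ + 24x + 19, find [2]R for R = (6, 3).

(28, 31)

tangent at (6, 3): λ = (3·6² + 24)/(2·3) ≡ 21/6. 6⁻¹ ≡ 31 (mod 37) since 6·31 = 186 ≡ 1, so λ ≡ 21·31 ≡ 22.
  x = λ² - 6 - 6 = 484 - 12 ≡ 28; y = λ·(6 - 28) - 3 ≡ 31. → (28, 31)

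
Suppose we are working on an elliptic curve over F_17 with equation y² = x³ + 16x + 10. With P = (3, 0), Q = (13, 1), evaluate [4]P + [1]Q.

First 4P:
Repeated addition: build up to 4P.
2P: (3, 0) + (3, 0): same x and y₁ ≡ -y₂, so the sum is O.
3P: O + (3, 0) = (3, 0) (identity).
4P: (3, 0) + (3, 0): same x and y₁ ≡ -y₂, so the sum is O.
4P = O.
Finally 4P + Q:
O + (13, 1) = (13, 1) (identity).

(13, 1)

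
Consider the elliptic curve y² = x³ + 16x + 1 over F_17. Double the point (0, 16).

(13, 3)

tangent at (0, 16): λ = (3·0² + 16)/(2·16) ≡ 16/15. 15⁻¹ ≡ 8 (mod 17), so λ ≡ 16·8 ≡ 9.
  x = λ² - 0 - 0 = 81 - 0 ≡ 13; y = λ·(0 - 13) - 16 ≡ 3. → (13, 3)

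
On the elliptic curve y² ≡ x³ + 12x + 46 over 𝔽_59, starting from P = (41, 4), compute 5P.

Repeated addition: build up to 5P.
2P: tangent at (41, 4): λ = (3·41² + 12)/(2·4) ≡ 40/8. 8⁻¹ ≡ 37 (mod 59) since 8·37 = 296 ≡ 1, so λ ≡ 40·37 ≡ 5.
  x = λ² - 41 - 41 = 25 - 82 ≡ 2; y = λ·(41 - 2) - 4 ≡ 14. → (2, 14)
3P: (2, 14) + (41, 4). λ = (4 - 14)/(41 - 2) ≡ 49/39 mod 59. 39⁻¹ ≡ 56 (mod 59) since 39·56 = 2184 ≡ 1, so λ ≡ 30.
  x = λ² - 2 - 41 = 900 - 43 ≡ 31; y = λ·(2 - 31) - 14 ≡ 1. → (31, 1)
4P: (31, 1) + (41, 4). λ = (4 - 1)/(41 - 31) ≡ 3/10 mod 59. 10⁻¹ ≡ 6 (mod 59) since 10·6 = 60 ≡ 1, so λ ≡ 18.
  x = λ² - 31 - 41 = 324 - 72 ≡ 16; y = λ·(31 - 16) - 1 ≡ 33. → (16, 33)
5P: (16, 33) + (41, 4). λ = (4 - 33)/(41 - 16) ≡ 30/25 mod 59. 25⁻¹ ≡ 26 (mod 59) since 25·26 = 650 ≡ 1, so λ ≡ 13.
  x = λ² - 16 - 41 = 169 - 57 ≡ 53; y = λ·(16 - 53) - 33 ≡ 17. → (53, 17)

(53, 17)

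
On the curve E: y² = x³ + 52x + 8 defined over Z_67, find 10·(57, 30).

Write P = (57, 30).
Double-and-add on 10 = (1010)₂. Start with P = (57, 30) for the leading 1-bit.
double: tangent at (57, 30): λ = (3·57² + 52)/(2·30) ≡ 17/60. 60⁻¹ ≡ 19 (mod 67), so λ ≡ 17·19 ≡ 55.
  x = λ² - 57 - 57 = 3025 - 114 ≡ 30; y = λ·(57 - 30) - 30 ≡ 48. → (30, 48)
double: tangent at (30, 48): λ = (3·30² + 52)/(2·48) ≡ 5/29. 29⁻¹ ≡ 37 (mod 67), so λ ≡ 5·37 ≡ 51.
  x = λ² - 30 - 30 = 2601 - 60 ≡ 62; y = λ·(30 - 62) - 48 ≡ 62. → (62, 62)
add P: (62, 62) + (57, 30). λ = (30 - 62)/(57 - 62) ≡ 35/62 mod 67. 62⁻¹ ≡ 40 (mod 67), so λ ≡ 60.
  x = λ² - 62 - 57 = 3600 - 119 ≡ 64; y = λ·(62 - 64) - 62 ≡ 19. → (64, 19)
double: tangent at (64, 19): λ = (3·64² + 52)/(2·19) ≡ 12/38. 38⁻¹ ≡ 30 (mod 67), so λ ≡ 12·30 ≡ 25.
  x = λ² - 64 - 64 = 625 - 128 ≡ 28; y = λ·(64 - 28) - 19 ≡ 10. → (28, 10)

(28, 10)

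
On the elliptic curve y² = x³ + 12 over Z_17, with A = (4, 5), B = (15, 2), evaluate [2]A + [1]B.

First 2A:
Repeated addition: build up to 2A.
2A: tangent at (4, 5): λ = (3·4² + 0)/(2·5) ≡ 14/10. 10⁻¹ ≡ 12 (mod 17), so λ ≡ 14·12 ≡ 15.
  x = λ² - 4 - 4 = 225 - 8 ≡ 13; y = λ·(4 - 13) - 5 ≡ 13. → (13, 13)
2A = (13, 13).
Finally 2A + B:
(13, 13) + (15, 2). λ = (2 - 13)/(15 - 13) ≡ 6/2 mod 17. 2⁻¹ ≡ 9 (mod 17), so λ ≡ 3.
  x = λ² - 13 - 15 = 9 - 28 ≡ 15; y = λ·(13 - 15) - 13 ≡ 15. → (15, 15)

(15, 15)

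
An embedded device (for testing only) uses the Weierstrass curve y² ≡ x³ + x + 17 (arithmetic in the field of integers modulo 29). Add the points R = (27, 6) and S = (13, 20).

(19, 15)

(27, 6) + (13, 20). λ = (20 - 6)/(13 - 27) ≡ 14/15 mod 29. 15⁻¹ ≡ 2 (mod 29) since 15·2 = 30 ≡ 1, so λ ≡ 28.
  x = λ² - 27 - 13 = 784 - 40 ≡ 19; y = λ·(27 - 19) - 6 ≡ 15. → (19, 15)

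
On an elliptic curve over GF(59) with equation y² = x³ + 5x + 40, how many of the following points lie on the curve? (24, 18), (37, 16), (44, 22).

2

(24, 18): 18² ≡ 29, rhs ≡ 1 → off.
(37, 16): 16² ≡ 20, rhs ≡ 20 → on.
(44, 22): 22² ≡ 12, rhs ≡ 12 → on.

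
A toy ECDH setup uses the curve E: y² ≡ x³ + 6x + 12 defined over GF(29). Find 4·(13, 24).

(10, 17)

Write Q = (13, 24).
Double-and-add on 4 = (100)₂. Start with Q = (13, 24) for the leading 1-bit.
double: tangent at (13, 24): λ = (3·13² + 6)/(2·24) ≡ 20/19. 19⁻¹ ≡ 26 (mod 29), so λ ≡ 20·26 ≡ 27.
  x = λ² - 13 - 13 = 729 - 26 ≡ 7; y = λ·(13 - 7) - 24 ≡ 22. → (7, 22)
double: tangent at (7, 22): λ = (3·7² + 6)/(2·22) ≡ 8/15. 15⁻¹ ≡ 2 (mod 29) since 15·2 = 30 ≡ 1, so λ ≡ 8·2 ≡ 16.
  x = λ² - 7 - 7 = 256 - 14 ≡ 10; y = λ·(7 - 10) - 22 ≡ 17. → (10, 17)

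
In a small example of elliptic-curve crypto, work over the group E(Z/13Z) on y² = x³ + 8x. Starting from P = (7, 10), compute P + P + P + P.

Double-and-add on 4 = (100)₂. Start with P = (7, 10) for the leading 1-bit.
double: tangent at (7, 10): λ = (3·7² + 8)/(2·10) ≡ 12/7. 7⁻¹ ≡ 2 (mod 13) since 7·2 = 14 ≡ 1, so λ ≡ 12·2 ≡ 11.
  x = λ² - 7 - 7 = 121 - 14 ≡ 3; y = λ·(7 - 3) - 10 ≡ 8. → (3, 8)
double: tangent at (3, 8): λ = (3·3² + 8)/(2·8) ≡ 9/3. 3⁻¹ ≡ 9 (mod 13), so λ ≡ 9·9 ≡ 3.
  x = λ² - 3 - 3 = 9 - 6 ≡ 3; y = λ·(3 - 3) - 8 ≡ 5. → (3, 5)

(3, 5)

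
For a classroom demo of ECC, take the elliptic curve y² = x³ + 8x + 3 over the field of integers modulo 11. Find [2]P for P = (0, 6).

(9, 10)

tangent at (0, 6): λ = (3·0² + 8)/(2·6) ≡ 8/1. 1⁻¹ ≡ 1 (mod 11) since 1·1 = 1 ≡ 1, so λ ≡ 8·1 ≡ 8.
  x = λ² - 0 - 0 = 64 - 0 ≡ 9; y = λ·(0 - 9) - 6 ≡ 10. → (9, 10)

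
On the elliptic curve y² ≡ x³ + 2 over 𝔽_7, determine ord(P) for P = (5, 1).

2P: tangent at (5, 1): λ = (3·5² + 0)/(2·1) ≡ 5/2. 2⁻¹ ≡ 4 (mod 7), so λ ≡ 5·4 ≡ 6.
  x = λ² - 5 - 5 = 36 - 10 ≡ 5; y = λ·(5 - 5) - 1 ≡ 6. → (5, 6)
3P: (5, 6) + (5, 1): same x and y₁ ≡ -y₂, so the sum is O.
3P = O, so the order is 3.

3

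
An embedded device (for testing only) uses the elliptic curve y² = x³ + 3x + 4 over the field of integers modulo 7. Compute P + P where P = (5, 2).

(1, 6)

tangent at (5, 2): λ = (3·5² + 3)/(2·2) ≡ 1/4. 4⁻¹ ≡ 2 (mod 7), so λ ≡ 1·2 ≡ 2.
  x = λ² - 5 - 5 = 4 - 10 ≡ 1; y = λ·(5 - 1) - 2 ≡ 6. → (1, 6)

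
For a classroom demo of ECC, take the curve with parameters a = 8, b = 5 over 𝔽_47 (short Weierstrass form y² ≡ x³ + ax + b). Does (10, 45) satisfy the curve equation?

y² = 45² ≡ 4; x³ + 8x + 5 = 1085 ≡ 4 (mod 47). 4 = 4.

yes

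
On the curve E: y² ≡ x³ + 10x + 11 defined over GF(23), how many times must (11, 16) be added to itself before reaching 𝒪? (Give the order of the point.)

8

2P: tangent at (11, 16): λ = (3·11² + 10)/(2·16) ≡ 5/9. 9⁻¹ ≡ 18 (mod 23) since 9·18 = 162 ≡ 1, so λ ≡ 5·18 ≡ 21.
  x = λ² - 11 - 11 = 441 - 22 ≡ 5; y = λ·(11 - 5) - 16 ≡ 18. → (5, 18)
3P: (5, 18) + (11, 16). λ = (16 - 18)/(11 - 5) ≡ 21/6 mod 23. 6⁻¹ ≡ 4 (mod 23), so λ ≡ 15.
  x = λ² - 5 - 11 = 225 - 16 ≡ 2; y = λ·(5 - 2) - 18 ≡ 4. → (2, 4)
4P: (2, 4) + (11, 16). λ = (16 - 4)/(11 - 2) ≡ 12/9 mod 23. 9⁻¹ ≡ 18 (mod 23), so λ ≡ 9.
  x = λ² - 2 - 11 = 81 - 13 ≡ 22; y = λ·(2 - 22) - 4 ≡ 0. → (22, 0)
5P: (22, 0) + (11, 16). λ = (16 - 0)/(11 - 22) ≡ 16/12 mod 23. 12⁻¹ ≡ 2 (mod 23), so λ ≡ 9.
  x = λ² - 22 - 11 = 81 - 33 ≡ 2; y = λ·(22 - 2) - 0 ≡ 19. → (2, 19)
6P: (2, 19) + (11, 16). λ = (16 - 19)/(11 - 2) ≡ 20/9 mod 23. 9⁻¹ ≡ 18 (mod 23) since 9·18 = 162 ≡ 1, so λ ≡ 15.
  x = λ² - 2 - 11 = 225 - 13 ≡ 5; y = λ·(2 - 5) - 19 ≡ 5. → (5, 5)
7P: (5, 5) + (11, 16). λ = (16 - 5)/(11 - 5) ≡ 11/6 mod 23. 6⁻¹ ≡ 4 (mod 23), so λ ≡ 21.
  x = λ² - 5 - 11 = 441 - 16 ≡ 11; y = λ·(5 - 11) - 5 ≡ 7. → (11, 7)
8P: (11, 7) + (11, 16): same x and y₁ ≡ -y₂, so the sum is 𝒪.
8P = 𝒪, so the order is 8.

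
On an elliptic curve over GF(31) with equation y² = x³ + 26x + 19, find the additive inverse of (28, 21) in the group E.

-(28, 21) = (28, -21 mod 31) = (28, 10).

(28, 10)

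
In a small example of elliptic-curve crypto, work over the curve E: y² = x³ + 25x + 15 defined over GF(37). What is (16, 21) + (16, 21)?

tangent at (16, 21): λ = (3·16² + 25)/(2·21) ≡ 16/5. 5⁻¹ ≡ 15 (mod 37), so λ ≡ 16·15 ≡ 18.
  x = λ² - 16 - 16 = 324 - 32 ≡ 33; y = λ·(16 - 33) - 21 ≡ 6. → (33, 6)

(33, 6)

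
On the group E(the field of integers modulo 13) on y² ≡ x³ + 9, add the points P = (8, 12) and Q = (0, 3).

(8, 12) + (0, 3). λ = (3 - 12)/(0 - 8) ≡ 4/5 mod 13. 5⁻¹ ≡ 8 (mod 13) since 5·8 = 40 ≡ 1, so λ ≡ 6.
  x = λ² - 8 - 0 = 36 - 8 ≡ 2; y = λ·(8 - 2) - 12 ≡ 11. → (2, 11)

(2, 11)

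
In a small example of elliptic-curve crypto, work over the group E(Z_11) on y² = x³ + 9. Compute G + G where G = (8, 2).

(0, 8)

tangent at (8, 2): λ = (3·8² + 0)/(2·2) ≡ 5/4. 4⁻¹ ≡ 3 (mod 11), so λ ≡ 5·3 ≡ 4.
  x = λ² - 8 - 8 = 16 - 16 ≡ 0; y = λ·(8 - 0) - 2 ≡ 8. → (0, 8)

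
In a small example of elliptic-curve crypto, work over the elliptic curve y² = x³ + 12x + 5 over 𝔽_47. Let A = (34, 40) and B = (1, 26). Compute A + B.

(13, 33)

(34, 40) + (1, 26). λ = (26 - 40)/(1 - 34) ≡ 33/14 mod 47. 14⁻¹ ≡ 37 (mod 47) since 14·37 = 518 ≡ 1, so λ ≡ 46.
  x = λ² - 34 - 1 = 2116 - 35 ≡ 13; y = λ·(34 - 13) - 40 ≡ 33. → (13, 33)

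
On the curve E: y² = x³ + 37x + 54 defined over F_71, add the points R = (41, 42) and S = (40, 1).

(41, 42) + (40, 1). λ = (1 - 42)/(40 - 41) ≡ 30/70 mod 71. 70⁻¹ ≡ 70 (mod 71), so λ ≡ 41.
  x = λ² - 41 - 40 = 1681 - 81 ≡ 38; y = λ·(41 - 38) - 42 ≡ 10. → (38, 10)

(38, 10)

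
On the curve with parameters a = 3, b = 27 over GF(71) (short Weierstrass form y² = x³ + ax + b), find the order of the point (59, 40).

7

2P: tangent at (59, 40): λ = (3·59² + 3)/(2·40) ≡ 9/9. 9⁻¹ ≡ 8 (mod 71), so λ ≡ 9·8 ≡ 1.
  x = λ² - 59 - 59 = 1 - 118 ≡ 25; y = λ·(59 - 25) - 40 ≡ 65. → (25, 65)
3P: (25, 65) + (59, 40). λ = (40 - 65)/(59 - 25) ≡ 46/34 mod 71. 34⁻¹ ≡ 23 (mod 71), so λ ≡ 64.
  x = λ² - 25 - 59 = 4096 - 84 ≡ 36; y = λ·(25 - 36) - 65 ≡ 12. → (36, 12)
4P: (36, 12) + (59, 40). λ = (40 - 12)/(59 - 36) ≡ 28/23 mod 71. 23⁻¹ ≡ 34 (mod 71) since 23·34 = 782 ≡ 1, so λ ≡ 29.
  x = λ² - 36 - 59 = 841 - 95 ≡ 36; y = λ·(36 - 36) - 12 ≡ 59. → (36, 59)
5P: (36, 59) + (59, 40). λ = (40 - 59)/(59 - 36) ≡ 52/23 mod 71. 23⁻¹ ≡ 34 (mod 71) since 23·34 = 782 ≡ 1, so λ ≡ 64.
  x = λ² - 36 - 59 = 4096 - 95 ≡ 25; y = λ·(36 - 25) - 59 ≡ 6. → (25, 6)
6P: (25, 6) + (59, 40). λ = (40 - 6)/(59 - 25) ≡ 34/34 mod 71. 34⁻¹ ≡ 23 (mod 71), so λ ≡ 1.
  x = λ² - 25 - 59 = 1 - 84 ≡ 59; y = λ·(25 - 59) - 6 ≡ 31. → (59, 31)
7P: (59, 31) + (59, 40): same x and y₁ ≡ -y₂, so the sum is the point at infinity.
7P = the point at infinity, so the order is 7.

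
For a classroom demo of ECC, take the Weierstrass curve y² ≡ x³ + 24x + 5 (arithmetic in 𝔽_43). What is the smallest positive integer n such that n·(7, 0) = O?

2

2P: (7, 0) + (7, 0): same x and y₁ ≡ -y₂, so the sum is O.
2P = O, so the order is 2.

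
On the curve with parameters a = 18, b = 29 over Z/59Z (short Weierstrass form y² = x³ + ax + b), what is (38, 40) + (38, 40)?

(9, 25)

tangent at (38, 40): λ = (3·38² + 18)/(2·40) ≡ 43/21. 21⁻¹ ≡ 45 (mod 59) since 21·45 = 945 ≡ 1, so λ ≡ 43·45 ≡ 47.
  x = λ² - 38 - 38 = 2209 - 76 ≡ 9; y = λ·(38 - 9) - 40 ≡ 25. → (9, 25)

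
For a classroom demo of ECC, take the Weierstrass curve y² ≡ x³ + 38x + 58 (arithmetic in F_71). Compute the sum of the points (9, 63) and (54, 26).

(45, 66)

(9, 63) + (54, 26). λ = (26 - 63)/(54 - 9) ≡ 34/45 mod 71. 45⁻¹ ≡ 30 (mod 71) since 45·30 = 1350 ≡ 1, so λ ≡ 26.
  x = λ² - 9 - 54 = 676 - 63 ≡ 45; y = λ·(9 - 45) - 63 ≡ 66. → (45, 66)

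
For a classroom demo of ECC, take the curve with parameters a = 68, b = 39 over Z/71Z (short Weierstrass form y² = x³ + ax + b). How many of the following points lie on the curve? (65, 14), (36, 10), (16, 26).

1

(65, 14): 14² ≡ 54, rhs ≡ 54 → on.
(36, 10): 10² ≡ 29, rhs ≡ 11 → off.
(16, 26): 26² ≡ 37, rhs ≡ 40 → off.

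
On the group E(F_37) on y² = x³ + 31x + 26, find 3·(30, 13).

Write P = (30, 13).
Repeated addition: build up to 3P.
2P: tangent at (30, 13): λ = (3·30² + 31)/(2·13) ≡ 30/26. 26⁻¹ ≡ 10 (mod 37), so λ ≡ 30·10 ≡ 4.
  x = λ² - 30 - 30 = 16 - 60 ≡ 30; y = λ·(30 - 30) - 13 ≡ 24. → (30, 24)
3P: (30, 24) + (30, 13): same x and y₁ ≡ -y₂, so the sum is 𝒪.

O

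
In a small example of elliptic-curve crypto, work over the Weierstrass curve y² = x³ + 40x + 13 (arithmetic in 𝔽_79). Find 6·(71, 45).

(55, 9)

Write P = (71, 45).
Double-and-add on 6 = (110)₂. Start with P = (71, 45) for the leading 1-bit.
double: tangent at (71, 45): λ = (3·71² + 40)/(2·45) ≡ 74/11. 11⁻¹ ≡ 36 (mod 79), so λ ≡ 74·36 ≡ 57.
  x = λ² - 71 - 71 = 3249 - 142 ≡ 26; y = λ·(71 - 26) - 45 ≡ 71. → (26, 71)
add P: (26, 71) + (71, 45). λ = (45 - 71)/(71 - 26) ≡ 53/45 mod 79. 45⁻¹ ≡ 72 (mod 79), so λ ≡ 24.
  x = λ² - 26 - 71 = 576 - 97 ≡ 5; y = λ·(26 - 5) - 71 ≡ 38. → (5, 38)
double: tangent at (5, 38): λ = (3·5² + 40)/(2·38) ≡ 36/76. 76⁻¹ ≡ 26 (mod 79), so λ ≡ 36·26 ≡ 67.
  x = λ² - 5 - 5 = 4489 - 10 ≡ 55; y = λ·(5 - 55) - 38 ≡ 9. → (55, 9)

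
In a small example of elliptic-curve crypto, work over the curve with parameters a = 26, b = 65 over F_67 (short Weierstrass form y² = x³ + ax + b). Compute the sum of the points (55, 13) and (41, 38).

(55, 13) + (41, 38). λ = (38 - 13)/(41 - 55) ≡ 25/53 mod 67. 53⁻¹ ≡ 43 (mod 67), so λ ≡ 3.
  x = λ² - 55 - 41 = 9 - 96 ≡ 47; y = λ·(55 - 47) - 13 ≡ 11. → (47, 11)

(47, 11)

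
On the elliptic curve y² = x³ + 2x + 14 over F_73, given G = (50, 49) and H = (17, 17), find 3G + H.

(25, 33)

First 3G:
Repeated addition: build up to 3G.
2G: tangent at (50, 49): λ = (3·50² + 2)/(2·49) ≡ 56/25. 25⁻¹ ≡ 38 (mod 73), so λ ≡ 56·38 ≡ 11.
  x = λ² - 50 - 50 = 121 - 100 ≡ 21; y = λ·(50 - 21) - 49 ≡ 51. → (21, 51)
3G: (21, 51) + (50, 49). λ = (49 - 51)/(50 - 21) ≡ 71/29 mod 73. 29⁻¹ ≡ 68 (mod 73) since 29·68 = 1972 ≡ 1, so λ ≡ 10.
  x = λ² - 21 - 50 = 100 - 71 ≡ 29; y = λ·(21 - 29) - 51 ≡ 15. → (29, 15)
3G = (29, 15).
Finally 3G + H:
(29, 15) + (17, 17). λ = (17 - 15)/(17 - 29) ≡ 2/61 mod 73. 61⁻¹ ≡ 6 (mod 73) since 61·6 = 366 ≡ 1, so λ ≡ 12.
  x = λ² - 29 - 17 = 144 - 46 ≡ 25; y = λ·(29 - 25) - 15 ≡ 33. → (25, 33)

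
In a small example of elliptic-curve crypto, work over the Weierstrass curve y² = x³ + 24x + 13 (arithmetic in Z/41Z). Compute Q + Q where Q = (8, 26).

(26, 38)

tangent at (8, 26): λ = (3·8² + 24)/(2·26) ≡ 11/11. 11⁻¹ ≡ 15 (mod 41) since 11·15 = 165 ≡ 1, so λ ≡ 11·15 ≡ 1.
  x = λ² - 8 - 8 = 1 - 16 ≡ 26; y = λ·(8 - 26) - 26 ≡ 38. → (26, 38)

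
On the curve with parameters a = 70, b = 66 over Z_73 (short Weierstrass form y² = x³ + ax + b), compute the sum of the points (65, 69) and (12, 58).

(65, 69) + (12, 58). λ = (58 - 69)/(12 - 65) ≡ 62/20 mod 73. 20⁻¹ ≡ 11 (mod 73), so λ ≡ 25.
  x = λ² - 65 - 12 = 625 - 77 ≡ 37; y = λ·(65 - 37) - 69 ≡ 47. → (37, 47)

(37, 47)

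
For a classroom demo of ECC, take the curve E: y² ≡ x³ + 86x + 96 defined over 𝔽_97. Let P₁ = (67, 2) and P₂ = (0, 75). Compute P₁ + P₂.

(19, 76)

(67, 2) + (0, 75). λ = (75 - 2)/(0 - 67) ≡ 73/30 mod 97. 30⁻¹ ≡ 55 (mod 97), so λ ≡ 38.
  x = λ² - 67 - 0 = 1444 - 67 ≡ 19; y = λ·(67 - 19) - 2 ≡ 76. → (19, 76)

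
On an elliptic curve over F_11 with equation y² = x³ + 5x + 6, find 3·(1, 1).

(10, 0)

Write P = (1, 1).
Repeated addition: build up to 3P.
2P: tangent at (1, 1): λ = (3·1² + 5)/(2·1) ≡ 8/2. 2⁻¹ ≡ 6 (mod 11), so λ ≡ 8·6 ≡ 4.
  x = λ² - 1 - 1 = 16 - 2 ≡ 3; y = λ·(1 - 3) - 1 ≡ 2. → (3, 2)
3P: (3, 2) + (1, 1). λ = (1 - 2)/(1 - 3) ≡ 10/9 mod 11. 9⁻¹ ≡ 5 (mod 11) since 9·5 = 45 ≡ 1, so λ ≡ 6.
  x = λ² - 3 - 1 = 36 - 4 ≡ 10; y = λ·(3 - 10) - 2 ≡ 0. → (10, 0)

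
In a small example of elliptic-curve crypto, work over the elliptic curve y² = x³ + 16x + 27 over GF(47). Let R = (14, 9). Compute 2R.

(28, 33)

tangent at (14, 9): λ = (3·14² + 16)/(2·9) ≡ 40/18. 18⁻¹ ≡ 34 (mod 47) since 18·34 = 612 ≡ 1, so λ ≡ 40·34 ≡ 44.
  x = λ² - 14 - 14 = 1936 - 28 ≡ 28; y = λ·(14 - 28) - 9 ≡ 33. → (28, 33)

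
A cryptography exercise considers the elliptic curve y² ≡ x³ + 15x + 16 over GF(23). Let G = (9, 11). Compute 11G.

Repeated addition: build up to 11G.
2G: tangent at (9, 11): λ = (3·9² + 15)/(2·11) ≡ 5/22. 22⁻¹ ≡ 22 (mod 23) since 22·22 = 484 ≡ 1, so λ ≡ 5·22 ≡ 18.
  x = λ² - 9 - 9 = 324 - 18 ≡ 7; y = λ·(9 - 7) - 11 ≡ 2. → (7, 2)
3G: (7, 2) + (9, 11). λ = (11 - 2)/(9 - 7) ≡ 9/2 mod 23. 2⁻¹ ≡ 12 (mod 23), so λ ≡ 16.
  x = λ² - 7 - 9 = 256 - 16 ≡ 10; y = λ·(7 - 10) - 2 ≡ 19. → (10, 19)
4G: (10, 19) + (9, 11). λ = (11 - 19)/(9 - 10) ≡ 15/22 mod 23. 22⁻¹ ≡ 22 (mod 23) since 22·22 = 484 ≡ 1, so λ ≡ 8.
  x = λ² - 10 - 9 = 64 - 19 ≡ 22; y = λ·(10 - 22) - 19 ≡ 0. → (22, 0)
5G: (22, 0) + (9, 11). λ = (11 - 0)/(9 - 22) ≡ 11/10 mod 23. 10⁻¹ ≡ 7 (mod 23), so λ ≡ 8.
  x = λ² - 22 - 9 = 64 - 31 ≡ 10; y = λ·(22 - 10) - 0 ≡ 4. → (10, 4)
6G: (10, 4) + (9, 11). λ = (11 - 4)/(9 - 10) ≡ 7/22 mod 23. 22⁻¹ ≡ 22 (mod 23) since 22·22 = 484 ≡ 1, so λ ≡ 16.
  x = λ² - 10 - 9 = 256 - 19 ≡ 7; y = λ·(10 - 7) - 4 ≡ 21. → (7, 21)
7G: (7, 21) + (9, 11). λ = (11 - 21)/(9 - 7) ≡ 13/2 mod 23. 2⁻¹ ≡ 12 (mod 23) since 2·12 = 24 ≡ 1, so λ ≡ 18.
  x = λ² - 7 - 9 = 324 - 16 ≡ 9; y = λ·(7 - 9) - 21 ≡ 12. → (9, 12)
8G: (9, 12) + (9, 11): same x and y₁ ≡ -y₂, so the sum is 𝒪.
9G: 𝒪 + (9, 11) = (9, 11) (identity).
10G: tangent at (9, 11): λ = (3·9² + 15)/(2·11) ≡ 5/22. 22⁻¹ ≡ 22 (mod 23), so λ ≡ 5·22 ≡ 18.
  x = λ² - 9 - 9 = 324 - 18 ≡ 7; y = λ·(9 - 7) - 11 ≡ 2. → (7, 2)
11G: (7, 2) + (9, 11). λ = (11 - 2)/(9 - 7) ≡ 9/2 mod 23. 2⁻¹ ≡ 12 (mod 23) since 2·12 = 24 ≡ 1, so λ ≡ 16.
  x = λ² - 7 - 9 = 256 - 16 ≡ 10; y = λ·(7 - 10) - 2 ≡ 19. → (10, 19)

(10, 19)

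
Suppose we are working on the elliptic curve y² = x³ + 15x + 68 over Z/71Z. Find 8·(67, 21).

(44, 12)

Write P = (67, 21).
Repeated addition: build up to 8P.
2P: tangent at (67, 21): λ = (3·67² + 15)/(2·21) ≡ 63/42. 42⁻¹ ≡ 22 (mod 71) since 42·22 = 924 ≡ 1, so λ ≡ 63·22 ≡ 37.
  x = λ² - 67 - 67 = 1369 - 134 ≡ 28; y = λ·(67 - 28) - 21 ≡ 2. → (28, 2)
3P: (28, 2) + (67, 21). λ = (21 - 2)/(67 - 28) ≡ 19/39 mod 71. 39⁻¹ ≡ 51 (mod 71), so λ ≡ 46.
  x = λ² - 28 - 67 = 2116 - 95 ≡ 33; y = λ·(28 - 33) - 2 ≡ 52. → (33, 52)
4P: (33, 52) + (67, 21). λ = (21 - 52)/(67 - 33) ≡ 40/34 mod 71. 34⁻¹ ≡ 23 (mod 71) since 34·23 = 782 ≡ 1, so λ ≡ 68.
  x = λ² - 33 - 67 = 4624 - 100 ≡ 51; y = λ·(33 - 51) - 52 ≡ 2. → (51, 2)
5P: (51, 2) + (67, 21). λ = (21 - 2)/(67 - 51) ≡ 19/16 mod 71. 16⁻¹ ≡ 40 (mod 71), so λ ≡ 50.
  x = λ² - 51 - 67 = 2500 - 118 ≡ 39; y = λ·(51 - 39) - 2 ≡ 30. → (39, 30)
6P: (39, 30) + (67, 21). λ = (21 - 30)/(67 - 39) ≡ 62/28 mod 71. 28⁻¹ ≡ 33 (mod 71), so λ ≡ 58.
  x = λ² - 39 - 67 = 3364 - 106 ≡ 63; y = λ·(39 - 63) - 30 ≡ 69. → (63, 69)
7P: (63, 69) + (67, 21). λ = (21 - 69)/(67 - 63) ≡ 23/4 mod 71. 4⁻¹ ≡ 18 (mod 71), so λ ≡ 59.
  x = λ² - 63 - 67 = 3481 - 130 ≡ 14; y = λ·(63 - 14) - 69 ≡ 53. → (14, 53)
8P: (14, 53) + (67, 21). λ = (21 - 53)/(67 - 14) ≡ 39/53 mod 71. 53⁻¹ ≡ 67 (mod 71), so λ ≡ 57.
  x = λ² - 14 - 67 = 3249 - 81 ≡ 44; y = λ·(14 - 44) - 53 ≡ 12. → (44, 12)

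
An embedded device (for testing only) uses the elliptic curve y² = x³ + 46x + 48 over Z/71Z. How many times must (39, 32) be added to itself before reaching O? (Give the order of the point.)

10

2P: tangent at (39, 32): λ = (3·39² + 46)/(2·32) ≡ 65/64. 64⁻¹ ≡ 10 (mod 71) since 64·10 = 640 ≡ 1, so λ ≡ 65·10 ≡ 11.
  x = λ² - 39 - 39 = 121 - 78 ≡ 43; y = λ·(39 - 43) - 32 ≡ 66. → (43, 66)
3P: (43, 66) + (39, 32). λ = (32 - 66)/(39 - 43) ≡ 37/67 mod 71. 67⁻¹ ≡ 53 (mod 71) since 67·53 = 3551 ≡ 1, so λ ≡ 44.
  x = λ² - 43 - 39 = 1936 - 82 ≡ 8; y = λ·(43 - 8) - 66 ≡ 54. → (8, 54)
4P: (8, 54) + (39, 32). λ = (32 - 54)/(39 - 8) ≡ 49/31 mod 71. 31⁻¹ ≡ 55 (mod 71), so λ ≡ 68.
  x = λ² - 8 - 39 = 4624 - 47 ≡ 33; y = λ·(8 - 33) - 54 ≡ 21. → (33, 21)
5P: (33, 21) + (39, 32). λ = (32 - 21)/(39 - 33) ≡ 11/6 mod 71. 6⁻¹ ≡ 12 (mod 71), so λ ≡ 61.
  x = λ² - 33 - 39 = 3721 - 72 ≡ 28; y = λ·(33 - 28) - 21 ≡ 0. → (28, 0)
6P: (28, 0) + (39, 32). λ = (32 - 0)/(39 - 28) ≡ 32/11 mod 71. 11⁻¹ ≡ 13 (mod 71) since 11·13 = 143 ≡ 1, so λ ≡ 61.
  x = λ² - 28 - 39 = 3721 - 67 ≡ 33; y = λ·(28 - 33) - 0 ≡ 50. → (33, 50)
7P: (33, 50) + (39, 32). λ = (32 - 50)/(39 - 33) ≡ 53/6 mod 71. 6⁻¹ ≡ 12 (mod 71) since 6·12 = 72 ≡ 1, so λ ≡ 68.
  x = λ² - 33 - 39 = 4624 - 72 ≡ 8; y = λ·(33 - 8) - 50 ≡ 17. → (8, 17)
8P: (8, 17) + (39, 32). λ = (32 - 17)/(39 - 8) ≡ 15/31 mod 71. 31⁻¹ ≡ 55 (mod 71), so λ ≡ 44.
  x = λ² - 8 - 39 = 1936 - 47 ≡ 43; y = λ·(8 - 43) - 17 ≡ 5. → (43, 5)
9P: (43, 5) + (39, 32). λ = (32 - 5)/(39 - 43) ≡ 27/67 mod 71. 67⁻¹ ≡ 53 (mod 71) since 67·53 = 3551 ≡ 1, so λ ≡ 11.
  x = λ² - 43 - 39 = 121 - 82 ≡ 39; y = λ·(43 - 39) - 5 ≡ 39. → (39, 39)
10P: (39, 39) + (39, 32): same x and y₁ ≡ -y₂, so the sum is O.
10P = O, so the order is 10.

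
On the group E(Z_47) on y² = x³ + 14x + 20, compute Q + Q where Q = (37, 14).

(5, 36)

tangent at (37, 14): λ = (3·37² + 14)/(2·14) ≡ 32/28. 28⁻¹ ≡ 42 (mod 47), so λ ≡ 32·42 ≡ 28.
  x = λ² - 37 - 37 = 784 - 74 ≡ 5; y = λ·(37 - 5) - 14 ≡ 36. → (5, 36)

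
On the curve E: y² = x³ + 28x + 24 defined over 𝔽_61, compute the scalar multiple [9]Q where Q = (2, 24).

Double-and-add on 9 = (1001)₂. Start with Q = (2, 24) for the leading 1-bit.
double: tangent at (2, 24): λ = (3·2² + 28)/(2·24) ≡ 40/48. 48⁻¹ ≡ 14 (mod 61) since 48·14 = 672 ≡ 1, so λ ≡ 40·14 ≡ 11.
  x = λ² - 2 - 2 = 121 - 4 ≡ 56; y = λ·(2 - 56) - 24 ≡ 53. → (56, 53)
double: tangent at (56, 53): λ = (3·56² + 28)/(2·53) ≡ 42/45. 45⁻¹ ≡ 19 (mod 61) since 45·19 = 855 ≡ 1, so λ ≡ 42·19 ≡ 5.
  x = λ² - 56 - 56 = 25 - 112 ≡ 35; y = λ·(56 - 35) - 53 ≡ 52. → (35, 52)
double: tangent at (35, 52): λ = (3·35² + 28)/(2·52) ≡ 43/43. 43⁻¹ ≡ 44 (mod 61), so λ ≡ 43·44 ≡ 1.
  x = λ² - 35 - 35 = 1 - 70 ≡ 53; y = λ·(35 - 53) - 52 ≡ 52. → (53, 52)
add Q: (53, 52) + (2, 24). λ = (24 - 52)/(2 - 53) ≡ 33/10 mod 61. 10⁻¹ ≡ 55 (mod 61) since 10·55 = 550 ≡ 1, so λ ≡ 46.
  x = λ² - 53 - 2 = 2116 - 55 ≡ 48; y = λ·(53 - 48) - 52 ≡ 56. → (48, 56)

(48, 56)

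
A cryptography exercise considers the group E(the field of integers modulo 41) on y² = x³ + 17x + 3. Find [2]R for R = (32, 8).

(13, 24)

tangent at (32, 8): λ = (3·32² + 17)/(2·8) ≡ 14/16. 16⁻¹ ≡ 18 (mod 41), so λ ≡ 14·18 ≡ 6.
  x = λ² - 32 - 32 = 36 - 64 ≡ 13; y = λ·(32 - 13) - 8 ≡ 24. → (13, 24)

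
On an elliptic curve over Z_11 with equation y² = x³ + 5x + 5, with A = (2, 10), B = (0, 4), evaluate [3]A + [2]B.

O

First 3A:
Repeated addition: build up to 3A.
2A: tangent at (2, 10): λ = (3·2² + 5)/(2·10) ≡ 6/9. 9⁻¹ ≡ 5 (mod 11) since 9·5 = 45 ≡ 1, so λ ≡ 6·5 ≡ 8.
  x = λ² - 2 - 2 = 64 - 4 ≡ 5; y = λ·(2 - 5) - 10 ≡ 10. → (5, 10)
3A: (5, 10) + (2, 10). λ = (10 - 10)/(2 - 5) ≡ 0/8 mod 11. 8⁻¹ ≡ 7 (mod 11) since 8·7 = 56 ≡ 1, so λ ≡ 0.
  x = λ² - 5 - 2 = 0 - 7 ≡ 4; y = λ·(5 - 4) - 10 ≡ 1. → (4, 1)
3A = (4, 1).
Next 2B:
Repeated addition: build up to 2B.
2B: tangent at (0, 4): λ = (3·0² + 5)/(2·4) ≡ 5/8. 8⁻¹ ≡ 7 (mod 11), so λ ≡ 5·7 ≡ 2.
  x = λ² - 0 - 0 = 4 - 0 ≡ 4; y = λ·(0 - 4) - 4 ≡ 10. → (4, 10)
2B = (4, 10).
Finally 3A + 2B:
(4, 1) + (4, 10): same x and y₁ ≡ -y₂, so the sum is 𝒪.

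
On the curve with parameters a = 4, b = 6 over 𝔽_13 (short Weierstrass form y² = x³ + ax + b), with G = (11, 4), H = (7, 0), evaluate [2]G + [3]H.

(2, 10)

First 2G:
Repeated addition: build up to 2G.
2G: tangent at (11, 4): λ = (3·11² + 4)/(2·4) ≡ 3/8. 8⁻¹ ≡ 5 (mod 13) since 8·5 = 40 ≡ 1, so λ ≡ 3·5 ≡ 2.
  x = λ² - 11 - 11 = 4 - 22 ≡ 8; y = λ·(11 - 8) - 4 ≡ 2. → (8, 2)
2G = (8, 2).
Next 3H:
Repeated addition: build up to 3H.
2H: (7, 0) + (7, 0): same x and y₁ ≡ -y₂, so the sum is ∞.
3H: ∞ + (7, 0) = (7, 0) (identity).
3H = (7, 0).
Finally 2G + 3H:
(8, 2) + (7, 0). λ = (0 - 2)/(7 - 8) ≡ 11/12 mod 13. 12⁻¹ ≡ 12 (mod 13) since 12·12 = 144 ≡ 1, so λ ≡ 2.
  x = λ² - 8 - 7 = 4 - 15 ≡ 2; y = λ·(8 - 2) - 2 ≡ 10. → (2, 10)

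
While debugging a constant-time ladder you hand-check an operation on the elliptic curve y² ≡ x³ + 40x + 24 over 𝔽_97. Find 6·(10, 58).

(63, 87)

Write Q = (10, 58).
Repeated addition: build up to 6Q.
2Q: tangent at (10, 58): λ = (3·10² + 40)/(2·58) ≡ 49/19. 19⁻¹ ≡ 46 (mod 97), so λ ≡ 49·46 ≡ 23.
  x = λ² - 10 - 10 = 529 - 20 ≡ 24; y = λ·(10 - 24) - 58 ≡ 8. → (24, 8)
3Q: (24, 8) + (10, 58). λ = (58 - 8)/(10 - 24) ≡ 50/83 mod 97. 83⁻¹ ≡ 90 (mod 97), so λ ≡ 38.
  x = λ² - 24 - 10 = 1444 - 34 ≡ 52; y = λ·(24 - 52) - 8 ≡ 92. → (52, 92)
4Q: (52, 92) + (10, 58). λ = (58 - 92)/(10 - 52) ≡ 63/55 mod 97. 55⁻¹ ≡ 30 (mod 97), so λ ≡ 47.
  x = λ² - 52 - 10 = 2209 - 62 ≡ 13; y = λ·(52 - 13) - 92 ≡ 92. → (13, 92)
5Q: (13, 92) + (10, 58). λ = (58 - 92)/(10 - 13) ≡ 63/94 mod 97. 94⁻¹ ≡ 32 (mod 97), so λ ≡ 76.
  x = λ² - 13 - 10 = 5776 - 23 ≡ 30; y = λ·(13 - 30) - 92 ≡ 71. → (30, 71)
6Q: (30, 71) + (10, 58). λ = (58 - 71)/(10 - 30) ≡ 84/77 mod 97. 77⁻¹ ≡ 63 (mod 97), so λ ≡ 54.
  x = λ² - 30 - 10 = 2916 - 40 ≡ 63; y = λ·(30 - 63) - 71 ≡ 87. → (63, 87)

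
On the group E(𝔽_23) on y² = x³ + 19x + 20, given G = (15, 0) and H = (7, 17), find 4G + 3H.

First 4G:
Repeated addition: build up to 4G.
2G: (15, 0) + (15, 0): same x and y₁ ≡ -y₂, so the sum is O.
3G: O + (15, 0) = (15, 0) (identity).
4G: (15, 0) + (15, 0): same x and y₁ ≡ -y₂, so the sum is O.
4G = O.
Next 3H:
Repeated addition: build up to 3H.
2H: tangent at (7, 17): λ = (3·7² + 19)/(2·17) ≡ 5/11. 11⁻¹ ≡ 21 (mod 23), so λ ≡ 5·21 ≡ 13.
  x = λ² - 7 - 7 = 169 - 14 ≡ 17; y = λ·(7 - 17) - 17 ≡ 14. → (17, 14)
3H: (17, 14) + (7, 17). λ = (17 - 14)/(7 - 17) ≡ 3/13 mod 23. 13⁻¹ ≡ 16 (mod 23), so λ ≡ 2.
  x = λ² - 17 - 7 = 4 - 24 ≡ 3; y = λ·(17 - 3) - 14 ≡ 14. → (3, 14)
3H = (3, 14).
Finally 4G + 3H:
O + (3, 14) = (3, 14) (identity).

(3, 14)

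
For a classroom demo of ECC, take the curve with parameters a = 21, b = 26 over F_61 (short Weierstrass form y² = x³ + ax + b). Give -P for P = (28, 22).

-(28, 22) = (28, -22 mod 61) = (28, 39).

(28, 39)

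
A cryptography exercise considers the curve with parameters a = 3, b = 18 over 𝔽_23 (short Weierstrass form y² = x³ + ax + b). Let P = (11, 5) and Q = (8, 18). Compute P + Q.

(11, 5) + (8, 18). λ = (18 - 5)/(8 - 11) ≡ 13/20 mod 23. 20⁻¹ ≡ 15 (mod 23), so λ ≡ 11.
  x = λ² - 11 - 8 = 121 - 19 ≡ 10; y = λ·(11 - 10) - 5 ≡ 6. → (10, 6)

(10, 6)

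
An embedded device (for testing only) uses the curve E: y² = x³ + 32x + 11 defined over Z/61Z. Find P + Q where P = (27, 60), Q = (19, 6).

(27, 60) + (19, 6). λ = (6 - 60)/(19 - 27) ≡ 7/53 mod 61. 53⁻¹ ≡ 38 (mod 61) since 53·38 = 2014 ≡ 1, so λ ≡ 22.
  x = λ² - 27 - 19 = 484 - 46 ≡ 11; y = λ·(27 - 11) - 60 ≡ 48. → (11, 48)

(11, 48)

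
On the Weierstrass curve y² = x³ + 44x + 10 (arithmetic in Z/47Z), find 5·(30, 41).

(26, 27)

Write Q = (30, 41).
Repeated addition: build up to 5Q.
2Q: tangent at (30, 41): λ = (3·30² + 44)/(2·41) ≡ 18/35. 35⁻¹ ≡ 43 (mod 47) since 35·43 = 1505 ≡ 1, so λ ≡ 18·43 ≡ 22.
  x = λ² - 30 - 30 = 484 - 60 ≡ 1; y = λ·(30 - 1) - 41 ≡ 33. → (1, 33)
3Q: (1, 33) + (30, 41). λ = (41 - 33)/(30 - 1) ≡ 8/29 mod 47. 29⁻¹ ≡ 13 (mod 47) since 29·13 = 377 ≡ 1, so λ ≡ 10.
  x = λ² - 1 - 30 = 100 - 31 ≡ 22; y = λ·(1 - 22) - 33 ≡ 39. → (22, 39)
4Q: (22, 39) + (30, 41). λ = (41 - 39)/(30 - 22) ≡ 2/8 mod 47. 8⁻¹ ≡ 6 (mod 47) since 8·6 = 48 ≡ 1, so λ ≡ 12.
  x = λ² - 22 - 30 = 144 - 52 ≡ 45; y = λ·(22 - 45) - 39 ≡ 14. → (45, 14)
5Q: (45, 14) + (30, 41). λ = (41 - 14)/(30 - 45) ≡ 27/32 mod 47. 32⁻¹ ≡ 25 (mod 47) since 32·25 = 800 ≡ 1, so λ ≡ 17.
  x = λ² - 45 - 30 = 289 - 75 ≡ 26; y = λ·(45 - 26) - 14 ≡ 27. → (26, 27)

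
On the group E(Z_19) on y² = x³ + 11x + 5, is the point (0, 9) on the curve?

y² = 9² ≡ 5; x³ + 11x + 5 = 5 ≡ 5 (mod 19). 5 = 5.

yes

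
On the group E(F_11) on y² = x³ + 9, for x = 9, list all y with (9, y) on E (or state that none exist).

1, 10

x³ + 0x + 9 = 738 ≡ 1 (mod 11).
Square roots of 1 mod 11: 1 and 10 (since 1² = 1 ≡ 1).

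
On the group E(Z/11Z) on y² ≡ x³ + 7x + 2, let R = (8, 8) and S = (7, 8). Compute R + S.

(7, 3)

(8, 8) + (7, 8). λ = (8 - 8)/(7 - 8) ≡ 0/10 mod 11. 10⁻¹ ≡ 10 (mod 11), so λ ≡ 0.
  x = λ² - 8 - 7 = 0 - 15 ≡ 7; y = λ·(8 - 7) - 8 ≡ 3. → (7, 3)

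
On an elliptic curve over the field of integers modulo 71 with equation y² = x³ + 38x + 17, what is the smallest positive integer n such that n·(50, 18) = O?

2P: tangent at (50, 18): λ = (3·50² + 38)/(2·18) ≡ 12/36. 36⁻¹ ≡ 2 (mod 71) since 36·2 = 72 ≡ 1, so λ ≡ 12·2 ≡ 24.
  x = λ² - 50 - 50 = 576 - 100 ≡ 50; y = λ·(50 - 50) - 18 ≡ 53. → (50, 53)
3P: (50, 53) + (50, 18): same x and y₁ ≡ -y₂, so the sum is O.
3P = O, so the order is 3.

3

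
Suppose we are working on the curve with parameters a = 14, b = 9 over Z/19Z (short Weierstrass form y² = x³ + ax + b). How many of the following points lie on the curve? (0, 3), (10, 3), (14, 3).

2

(0, 3): 3² ≡ 9, rhs ≡ 9 → on.
(10, 3): 3² ≡ 9, rhs ≡ 9 → on.
(14, 3): 3² ≡ 9, rhs ≡ 4 → off.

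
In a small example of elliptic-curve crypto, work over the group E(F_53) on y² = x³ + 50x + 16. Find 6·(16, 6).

Write Q = (16, 6).
Repeated addition: build up to 6Q.
2Q: tangent at (16, 6): λ = (3·16² + 50)/(2·6) ≡ 23/12. 12⁻¹ ≡ 31 (mod 53) since 12·31 = 372 ≡ 1, so λ ≡ 23·31 ≡ 24.
  x = λ² - 16 - 16 = 576 - 32 ≡ 14; y = λ·(16 - 14) - 6 ≡ 42. → (14, 42)
3Q: (14, 42) + (16, 6). λ = (6 - 42)/(16 - 14) ≡ 17/2 mod 53. 2⁻¹ ≡ 27 (mod 53) since 2·27 = 54 ≡ 1, so λ ≡ 35.
  x = λ² - 14 - 16 = 1225 - 30 ≡ 29; y = λ·(14 - 29) - 42 ≡ 16. → (29, 16)
4Q: (29, 16) + (16, 6). λ = (6 - 16)/(16 - 29) ≡ 43/40 mod 53. 40⁻¹ ≡ 4 (mod 53), so λ ≡ 13.
  x = λ² - 29 - 16 = 169 - 45 ≡ 18; y = λ·(29 - 18) - 16 ≡ 21. → (18, 21)
5Q: (18, 21) + (16, 6). λ = (6 - 21)/(16 - 18) ≡ 38/51 mod 53. 51⁻¹ ≡ 26 (mod 53), so λ ≡ 34.
  x = λ² - 18 - 16 = 1156 - 34 ≡ 9; y = λ·(18 - 9) - 21 ≡ 20. → (9, 20)
6Q: (9, 20) + (16, 6). λ = (6 - 20)/(16 - 9) ≡ 39/7 mod 53. 7⁻¹ ≡ 38 (mod 53), so λ ≡ 51.
  x = λ² - 9 - 16 = 2601 - 25 ≡ 32; y = λ·(9 - 32) - 20 ≡ 26. → (32, 26)

(32, 26)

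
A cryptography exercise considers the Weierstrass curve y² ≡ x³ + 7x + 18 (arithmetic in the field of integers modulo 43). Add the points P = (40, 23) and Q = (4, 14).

(34, 0)

(40, 23) + (4, 14). λ = (14 - 23)/(4 - 40) ≡ 34/7 mod 43. 7⁻¹ ≡ 37 (mod 43), so λ ≡ 11.
  x = λ² - 40 - 4 = 121 - 44 ≡ 34; y = λ·(40 - 34) - 23 ≡ 0. → (34, 0)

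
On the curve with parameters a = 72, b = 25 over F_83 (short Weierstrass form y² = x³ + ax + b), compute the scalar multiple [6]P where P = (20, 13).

Double-and-add on 6 = (110)₂. Start with P = (20, 13) for the leading 1-bit.
double: tangent at (20, 13): λ = (3·20² + 72)/(2·13) ≡ 27/26. 26⁻¹ ≡ 16 (mod 83) since 26·16 = 416 ≡ 1, so λ ≡ 27·16 ≡ 17.
  x = λ² - 20 - 20 = 289 - 40 ≡ 0; y = λ·(20 - 0) - 13 ≡ 78. → (0, 78)
add P: (0, 78) + (20, 13). λ = (13 - 78)/(20 - 0) ≡ 18/20 mod 83. 20⁻¹ ≡ 54 (mod 83), so λ ≡ 59.
  x = λ² - 0 - 20 = 3481 - 20 ≡ 58; y = λ·(0 - 58) - 78 ≡ 69. → (58, 69)
double: tangent at (58, 69): λ = (3·58² + 72)/(2·69) ≡ 38/55. 55⁻¹ ≡ 80 (mod 83), so λ ≡ 38·80 ≡ 52.
  x = λ² - 58 - 58 = 2704 - 116 ≡ 15; y = λ·(58 - 15) - 69 ≡ 9. → (15, 9)

(15, 9)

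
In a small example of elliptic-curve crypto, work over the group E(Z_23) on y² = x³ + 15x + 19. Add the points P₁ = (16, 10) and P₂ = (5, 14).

(20, 4)

(16, 10) + (5, 14). λ = (14 - 10)/(5 - 16) ≡ 4/12 mod 23. 12⁻¹ ≡ 2 (mod 23), so λ ≡ 8.
  x = λ² - 16 - 5 = 64 - 21 ≡ 20; y = λ·(16 - 20) - 10 ≡ 4. → (20, 4)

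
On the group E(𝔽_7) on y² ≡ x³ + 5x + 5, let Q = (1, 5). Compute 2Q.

tangent at (1, 5): λ = (3·1² + 5)/(2·5) ≡ 1/3. 3⁻¹ ≡ 5 (mod 7), so λ ≡ 1·5 ≡ 5.
  x = λ² - 1 - 1 = 25 - 2 ≡ 2; y = λ·(1 - 2) - 5 ≡ 4. → (2, 4)

(2, 4)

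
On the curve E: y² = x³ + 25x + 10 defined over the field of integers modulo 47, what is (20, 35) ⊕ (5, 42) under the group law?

(20, 35) + (5, 42). λ = (42 - 35)/(5 - 20) ≡ 7/32 mod 47. 32⁻¹ ≡ 25 (mod 47) since 32·25 = 800 ≡ 1, so λ ≡ 34.
  x = λ² - 20 - 5 = 1156 - 25 ≡ 3; y = λ·(20 - 3) - 35 ≡ 26. → (3, 26)

(3, 26)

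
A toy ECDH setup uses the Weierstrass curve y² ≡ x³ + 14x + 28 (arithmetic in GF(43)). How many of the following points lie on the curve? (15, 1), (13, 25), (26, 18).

(15, 1): 1² ≡ 1, rhs ≡ 1 → on.
(13, 25): 25² ≡ 23, rhs ≡ 42 → off.
(26, 18): 18² ≡ 23, rhs ≡ 37 → off.

1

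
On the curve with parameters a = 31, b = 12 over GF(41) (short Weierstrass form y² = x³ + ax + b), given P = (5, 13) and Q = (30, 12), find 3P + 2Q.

First 3P:
Repeated addition: build up to 3P.
2P: tangent at (5, 13): λ = (3·5² + 31)/(2·13) ≡ 24/26. 26⁻¹ ≡ 30 (mod 41), so λ ≡ 24·30 ≡ 23.
  x = λ² - 5 - 5 = 529 - 10 ≡ 27; y = λ·(5 - 27) - 13 ≡ 14. → (27, 14)
3P: (27, 14) + (5, 13). λ = (13 - 14)/(5 - 27) ≡ 40/19 mod 41. 19⁻¹ ≡ 13 (mod 41) since 19·13 = 247 ≡ 1, so λ ≡ 28.
  x = λ² - 27 - 5 = 784 - 32 ≡ 14; y = λ·(27 - 14) - 14 ≡ 22. → (14, 22)
3P = (14, 22).
Next 2Q:
Repeated addition: build up to 2Q.
2Q: tangent at (30, 12): λ = (3·30² + 31)/(2·12) ≡ 25/24. 24⁻¹ ≡ 12 (mod 41), so λ ≡ 25·12 ≡ 13.
  x = λ² - 30 - 30 = 169 - 60 ≡ 27; y = λ·(30 - 27) - 12 ≡ 27. → (27, 27)
2Q = (27, 27).
Finally 3P + 2Q:
(14, 22) + (27, 27). λ = (27 - 22)/(27 - 14) ≡ 5/13 mod 41. 13⁻¹ ≡ 19 (mod 41), so λ ≡ 13.
  x = λ² - 14 - 27 = 169 - 41 ≡ 5; y = λ·(14 - 5) - 22 ≡ 13. → (5, 13)

(5, 13)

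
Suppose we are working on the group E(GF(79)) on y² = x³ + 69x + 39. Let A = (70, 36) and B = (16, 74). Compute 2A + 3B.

(17, 11)

First 2A:
Repeated addition: build up to 2A.
2A: tangent at (70, 36): λ = (3·70² + 69)/(2·36) ≡ 75/72. 72⁻¹ ≡ 45 (mod 79) since 72·45 = 3240 ≡ 1, so λ ≡ 75·45 ≡ 57.
  x = λ² - 70 - 70 = 3249 - 140 ≡ 28; y = λ·(70 - 28) - 36 ≡ 67. → (28, 67)
2A = (28, 67).
Next 3B:
Repeated addition: build up to 3B.
2B: tangent at (16, 74): λ = (3·16² + 69)/(2·74) ≡ 47/69. 69⁻¹ ≡ 71 (mod 79), so λ ≡ 47·71 ≡ 19.
  x = λ² - 16 - 16 = 361 - 32 ≡ 13; y = λ·(16 - 13) - 74 ≡ 62. → (13, 62)
3B: (13, 62) + (16, 74). λ = (74 - 62)/(16 - 13) ≡ 12/3 mod 79. 3⁻¹ ≡ 53 (mod 79), so λ ≡ 4.
  x = λ² - 13 - 16 = 16 - 29 ≡ 66; y = λ·(13 - 66) - 62 ≡ 42. → (66, 42)
3B = (66, 42).
Finally 2A + 3B:
(28, 67) + (66, 42). λ = (42 - 67)/(66 - 28) ≡ 54/38 mod 79. 38⁻¹ ≡ 52 (mod 79), so λ ≡ 43.
  x = λ² - 28 - 66 = 1849 - 94 ≡ 17; y = λ·(28 - 17) - 67 ≡ 11. → (17, 11)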